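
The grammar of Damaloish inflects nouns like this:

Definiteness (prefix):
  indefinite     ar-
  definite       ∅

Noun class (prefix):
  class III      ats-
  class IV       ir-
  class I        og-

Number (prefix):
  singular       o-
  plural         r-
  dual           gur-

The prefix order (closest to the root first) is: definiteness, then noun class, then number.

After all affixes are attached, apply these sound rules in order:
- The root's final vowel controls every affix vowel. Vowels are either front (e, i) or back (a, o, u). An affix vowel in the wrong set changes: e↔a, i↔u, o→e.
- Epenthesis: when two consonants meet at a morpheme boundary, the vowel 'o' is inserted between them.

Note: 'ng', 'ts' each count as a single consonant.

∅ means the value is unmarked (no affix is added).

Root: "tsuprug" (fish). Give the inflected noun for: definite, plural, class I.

definiteness = definite: zero marking, form stays tsuprug.
Attach noun class class I og- → ogtsuprug.
Attach number plural r- → rogtsuprug.
Vowel harmony: no change.
Apply epenthesis: rogtsuprug → rogotsuprug.

rogotsuprug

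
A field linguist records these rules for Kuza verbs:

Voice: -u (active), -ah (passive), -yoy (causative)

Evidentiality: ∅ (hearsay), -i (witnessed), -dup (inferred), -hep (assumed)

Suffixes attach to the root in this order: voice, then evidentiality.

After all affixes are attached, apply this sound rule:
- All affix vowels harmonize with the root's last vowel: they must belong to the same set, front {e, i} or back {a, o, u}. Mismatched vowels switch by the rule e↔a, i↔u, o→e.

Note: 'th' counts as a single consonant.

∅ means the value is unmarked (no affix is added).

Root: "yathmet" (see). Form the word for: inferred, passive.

yathmetehdip

Attach voice passive -ah → yathmetah.
Attach evidentiality inferred -dup → yathmetahdup.
Apply vowel harmony: yathmetahdup → yathmetehdip.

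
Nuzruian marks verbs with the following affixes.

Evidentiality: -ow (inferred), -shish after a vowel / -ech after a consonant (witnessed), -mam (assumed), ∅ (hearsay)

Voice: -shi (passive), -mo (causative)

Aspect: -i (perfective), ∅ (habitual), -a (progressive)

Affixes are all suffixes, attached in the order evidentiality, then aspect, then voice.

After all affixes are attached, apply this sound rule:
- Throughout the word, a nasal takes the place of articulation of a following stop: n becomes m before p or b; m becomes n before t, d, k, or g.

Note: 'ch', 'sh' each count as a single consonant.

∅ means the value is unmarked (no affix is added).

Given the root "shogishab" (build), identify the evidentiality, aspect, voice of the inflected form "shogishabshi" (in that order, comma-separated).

Segment: shogishab-shi.
evidentiality: ∅ → hearsay.
aspect: ∅ → habitual.
voice: -shi → passive.

hearsay, habitual, passive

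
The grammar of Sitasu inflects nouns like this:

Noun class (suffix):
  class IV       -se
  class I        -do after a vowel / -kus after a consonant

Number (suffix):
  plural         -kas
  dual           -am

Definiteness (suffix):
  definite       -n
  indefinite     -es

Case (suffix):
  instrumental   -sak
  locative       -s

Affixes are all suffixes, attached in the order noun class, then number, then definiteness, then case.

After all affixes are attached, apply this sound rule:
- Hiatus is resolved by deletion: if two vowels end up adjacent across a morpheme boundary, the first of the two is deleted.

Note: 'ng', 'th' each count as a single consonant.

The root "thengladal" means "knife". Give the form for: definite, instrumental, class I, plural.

thengladalkuskasnsak

Attach noun class class I -kus (after consonant 'l') → thengladalkus.
Attach number plural -kas → thengladalkuskas.
Attach definiteness definite -n → thengladalkuskasn.
Attach case instrumental -sak → thengladalkuskasnsak.
Vowel deletion: no change.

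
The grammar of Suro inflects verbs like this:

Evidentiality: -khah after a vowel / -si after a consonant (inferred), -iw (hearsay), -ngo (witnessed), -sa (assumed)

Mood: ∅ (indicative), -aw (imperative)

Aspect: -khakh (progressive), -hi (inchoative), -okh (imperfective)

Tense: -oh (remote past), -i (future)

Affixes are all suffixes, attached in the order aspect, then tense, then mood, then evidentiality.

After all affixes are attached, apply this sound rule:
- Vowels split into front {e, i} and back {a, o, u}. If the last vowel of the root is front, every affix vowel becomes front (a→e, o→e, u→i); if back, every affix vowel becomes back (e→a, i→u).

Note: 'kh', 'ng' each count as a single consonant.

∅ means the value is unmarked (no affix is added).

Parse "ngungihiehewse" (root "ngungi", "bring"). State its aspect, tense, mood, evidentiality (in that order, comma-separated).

inchoative, remote past, imperative, assumed

Segment: ngungi-hi-oh-aw-sa.
aspect: -hi → inchoative.
tense: -oh → remote past.
mood: -aw → imperative.
evidentiality: -sa → assumed.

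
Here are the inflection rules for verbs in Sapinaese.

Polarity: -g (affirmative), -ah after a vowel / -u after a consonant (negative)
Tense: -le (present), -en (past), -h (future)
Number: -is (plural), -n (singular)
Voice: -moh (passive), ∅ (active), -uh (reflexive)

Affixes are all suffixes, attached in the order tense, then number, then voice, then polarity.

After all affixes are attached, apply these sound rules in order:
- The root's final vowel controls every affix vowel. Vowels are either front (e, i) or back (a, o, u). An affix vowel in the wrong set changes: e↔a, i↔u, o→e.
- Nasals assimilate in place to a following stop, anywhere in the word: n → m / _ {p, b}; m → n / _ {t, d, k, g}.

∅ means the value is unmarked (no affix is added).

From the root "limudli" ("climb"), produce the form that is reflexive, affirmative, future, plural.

Attach tense future -h → limudlih.
Attach number plural -is → limudlihis.
Attach voice reflexive -uh → limudlihisuh.
Attach polarity affirmative -g → limudlihisuhg.
Apply vowel harmony: limudlihisuhg → limudlihisihg.
Nasal assimilation: no change.

limudlihisihg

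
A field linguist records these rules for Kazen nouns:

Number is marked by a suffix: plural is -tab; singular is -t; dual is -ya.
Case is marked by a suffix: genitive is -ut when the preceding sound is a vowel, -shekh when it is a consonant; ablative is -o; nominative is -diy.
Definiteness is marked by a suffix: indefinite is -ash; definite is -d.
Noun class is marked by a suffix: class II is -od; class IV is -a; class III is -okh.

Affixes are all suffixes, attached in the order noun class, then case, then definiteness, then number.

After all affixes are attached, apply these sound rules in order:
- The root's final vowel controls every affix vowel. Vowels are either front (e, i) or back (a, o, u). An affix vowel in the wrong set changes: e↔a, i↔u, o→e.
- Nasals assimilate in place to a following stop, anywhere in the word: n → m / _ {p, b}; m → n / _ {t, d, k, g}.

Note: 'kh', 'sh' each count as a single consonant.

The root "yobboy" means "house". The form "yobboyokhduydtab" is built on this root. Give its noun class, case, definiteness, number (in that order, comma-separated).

class III, nominative, definite, plural

Segment: yobboy-okh-diy-d-tab.
noun class: -okh → class III.
case: -diy → nominative.
definiteness: -d → definite.
number: -tab → plural.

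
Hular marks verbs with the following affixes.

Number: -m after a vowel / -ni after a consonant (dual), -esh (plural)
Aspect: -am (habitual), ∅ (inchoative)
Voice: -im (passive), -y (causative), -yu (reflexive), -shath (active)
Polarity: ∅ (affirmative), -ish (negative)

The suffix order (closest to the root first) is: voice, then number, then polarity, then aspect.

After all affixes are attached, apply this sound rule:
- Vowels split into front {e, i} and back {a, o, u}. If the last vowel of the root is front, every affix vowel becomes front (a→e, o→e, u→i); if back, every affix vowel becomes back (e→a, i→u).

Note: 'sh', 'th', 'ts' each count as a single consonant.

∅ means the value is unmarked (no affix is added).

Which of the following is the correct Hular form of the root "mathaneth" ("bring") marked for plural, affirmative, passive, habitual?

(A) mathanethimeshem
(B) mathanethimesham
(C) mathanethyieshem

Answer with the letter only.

A

Attach voice passive -im → mathanethim.
Attach number plural -esh → mathanethimesh.
polarity = affirmative: zero marking, form stays mathanethimesh.
Attach aspect habitual -am → mathanethimesham.
Apply vowel harmony: mathanethimesham → mathanethimeshem.
So the correct form is mathanethimeshem, option (A).
(B) mathanethimesham is wrong: it fails to apply the sound rule(s).
(C) mathanethyieshem is wrong: it uses reflexive instead of passive for voice.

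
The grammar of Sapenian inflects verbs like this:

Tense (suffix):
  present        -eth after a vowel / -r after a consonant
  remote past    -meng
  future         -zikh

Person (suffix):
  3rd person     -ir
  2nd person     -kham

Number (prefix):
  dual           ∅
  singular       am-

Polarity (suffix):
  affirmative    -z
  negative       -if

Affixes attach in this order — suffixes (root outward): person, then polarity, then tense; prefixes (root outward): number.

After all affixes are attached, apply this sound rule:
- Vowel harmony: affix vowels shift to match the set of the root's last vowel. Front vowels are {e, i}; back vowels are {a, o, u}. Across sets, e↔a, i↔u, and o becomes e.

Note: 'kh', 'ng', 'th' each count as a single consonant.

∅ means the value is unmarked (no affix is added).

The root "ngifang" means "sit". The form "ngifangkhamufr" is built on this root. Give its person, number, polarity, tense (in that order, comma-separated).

Segment: ngifang-kham-if-r.
person: -kham → 2nd person.
number: ∅ → dual.
polarity: -if → negative.
tense: -eth/r → present.

2nd person, dual, negative, present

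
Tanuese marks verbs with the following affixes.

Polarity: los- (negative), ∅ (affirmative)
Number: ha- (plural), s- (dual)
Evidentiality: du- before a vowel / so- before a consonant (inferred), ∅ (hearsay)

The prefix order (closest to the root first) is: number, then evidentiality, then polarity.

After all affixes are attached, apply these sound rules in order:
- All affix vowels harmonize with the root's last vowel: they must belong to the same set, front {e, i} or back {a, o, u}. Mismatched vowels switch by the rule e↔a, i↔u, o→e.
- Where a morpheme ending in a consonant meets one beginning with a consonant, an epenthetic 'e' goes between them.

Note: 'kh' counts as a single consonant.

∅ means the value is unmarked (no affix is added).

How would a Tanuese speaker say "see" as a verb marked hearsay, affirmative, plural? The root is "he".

Attach number plural ha- → hahe.
evidentiality = hearsay: zero marking, form stays hahe.
polarity = affirmative: zero marking, form stays hahe.
Apply vowel harmony: hahe → hehe.
Epenthesis: no change.

hehe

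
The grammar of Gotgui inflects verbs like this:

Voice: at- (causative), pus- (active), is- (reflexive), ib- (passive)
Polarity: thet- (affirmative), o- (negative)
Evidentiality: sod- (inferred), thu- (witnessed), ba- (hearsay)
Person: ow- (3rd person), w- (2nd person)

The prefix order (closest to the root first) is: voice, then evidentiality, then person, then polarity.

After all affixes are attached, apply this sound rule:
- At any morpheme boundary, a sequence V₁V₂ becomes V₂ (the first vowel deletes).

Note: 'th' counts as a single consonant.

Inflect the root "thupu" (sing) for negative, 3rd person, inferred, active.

Attach voice active pus- → pusthupu.
Attach evidentiality inferred sod- → sodpusthupu.
Attach person 3rd person ow- → owsodpusthupu.
Attach polarity negative o- → oowsodpusthupu.
Apply vowel deletion: oowsodpusthupu → owsodpusthupu.

owsodpusthupu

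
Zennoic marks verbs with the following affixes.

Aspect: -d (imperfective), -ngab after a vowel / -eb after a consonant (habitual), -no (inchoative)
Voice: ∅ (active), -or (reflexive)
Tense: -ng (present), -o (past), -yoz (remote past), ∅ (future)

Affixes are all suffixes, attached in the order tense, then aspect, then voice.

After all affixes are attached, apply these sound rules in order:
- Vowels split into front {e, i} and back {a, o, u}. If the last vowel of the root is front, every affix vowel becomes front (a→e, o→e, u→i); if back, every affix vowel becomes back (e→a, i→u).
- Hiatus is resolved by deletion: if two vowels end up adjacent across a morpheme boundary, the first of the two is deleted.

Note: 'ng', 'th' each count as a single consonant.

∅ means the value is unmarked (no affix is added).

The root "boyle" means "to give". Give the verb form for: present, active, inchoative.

Attach tense present -ng → boyleng.
Attach aspect inchoative -no → boylengno.
voice = active: zero marking, form stays boylengno.
Apply vowel harmony: boylengno → boylengne.
Vowel deletion: no change.

boylengne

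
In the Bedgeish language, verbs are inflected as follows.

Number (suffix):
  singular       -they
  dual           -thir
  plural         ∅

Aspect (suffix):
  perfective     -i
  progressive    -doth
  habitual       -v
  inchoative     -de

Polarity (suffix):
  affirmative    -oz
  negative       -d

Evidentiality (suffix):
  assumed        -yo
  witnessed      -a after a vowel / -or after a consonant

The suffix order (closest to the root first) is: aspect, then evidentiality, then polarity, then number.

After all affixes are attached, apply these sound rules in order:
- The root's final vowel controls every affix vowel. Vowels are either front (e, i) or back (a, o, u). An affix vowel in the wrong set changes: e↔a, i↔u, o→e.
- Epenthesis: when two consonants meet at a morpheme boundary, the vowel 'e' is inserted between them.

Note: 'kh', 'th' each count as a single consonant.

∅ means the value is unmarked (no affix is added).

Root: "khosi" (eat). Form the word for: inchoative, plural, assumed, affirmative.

Attach aspect inchoative -de → khoside.
Attach evidentiality assumed -yo → khosideyo.
Attach polarity affirmative -oz → khosideyooz.
number = plural: zero marking, form stays khosideyooz.
Apply vowel harmony: khosideyooz → khosideyeez.
Epenthesis: no change.

khosideyeez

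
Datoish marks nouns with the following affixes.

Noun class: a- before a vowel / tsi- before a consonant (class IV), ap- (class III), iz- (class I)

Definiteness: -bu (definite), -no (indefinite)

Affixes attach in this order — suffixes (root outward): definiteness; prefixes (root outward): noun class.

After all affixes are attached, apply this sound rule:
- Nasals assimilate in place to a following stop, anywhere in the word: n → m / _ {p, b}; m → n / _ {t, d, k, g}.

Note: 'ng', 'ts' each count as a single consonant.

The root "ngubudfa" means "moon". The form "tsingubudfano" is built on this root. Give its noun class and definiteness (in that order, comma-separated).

class IV, indefinite

Segment: tsi-ngubudfa-no.
noun class: a/tsi- → class IV.
definiteness: -no → indefinite.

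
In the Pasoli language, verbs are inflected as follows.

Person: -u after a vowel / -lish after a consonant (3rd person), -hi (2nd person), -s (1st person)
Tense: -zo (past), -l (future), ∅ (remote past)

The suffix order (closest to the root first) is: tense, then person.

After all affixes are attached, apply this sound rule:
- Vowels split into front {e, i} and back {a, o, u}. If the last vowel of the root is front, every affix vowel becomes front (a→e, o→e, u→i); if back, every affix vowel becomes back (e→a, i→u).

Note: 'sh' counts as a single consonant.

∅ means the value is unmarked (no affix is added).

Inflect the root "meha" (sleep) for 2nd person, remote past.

tense = remote past: zero marking, form stays meha.
Attach person 2nd person -hi → mehahi.
Apply vowel harmony: mehahi → mehahu.

mehahu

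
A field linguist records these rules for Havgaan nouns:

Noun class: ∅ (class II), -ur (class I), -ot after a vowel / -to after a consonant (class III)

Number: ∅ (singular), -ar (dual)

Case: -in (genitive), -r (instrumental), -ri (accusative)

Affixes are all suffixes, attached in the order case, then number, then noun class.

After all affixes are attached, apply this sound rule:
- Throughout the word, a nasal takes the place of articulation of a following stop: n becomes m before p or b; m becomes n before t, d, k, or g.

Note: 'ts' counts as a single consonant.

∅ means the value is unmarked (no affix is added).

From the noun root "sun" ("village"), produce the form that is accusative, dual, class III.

Attach case accusative -ri → sunri.
Attach number dual -ar → sunriar.
Attach noun class class III -to (after consonant 'r') → sunriarto.
Nasal assimilation: no change.

sunriarto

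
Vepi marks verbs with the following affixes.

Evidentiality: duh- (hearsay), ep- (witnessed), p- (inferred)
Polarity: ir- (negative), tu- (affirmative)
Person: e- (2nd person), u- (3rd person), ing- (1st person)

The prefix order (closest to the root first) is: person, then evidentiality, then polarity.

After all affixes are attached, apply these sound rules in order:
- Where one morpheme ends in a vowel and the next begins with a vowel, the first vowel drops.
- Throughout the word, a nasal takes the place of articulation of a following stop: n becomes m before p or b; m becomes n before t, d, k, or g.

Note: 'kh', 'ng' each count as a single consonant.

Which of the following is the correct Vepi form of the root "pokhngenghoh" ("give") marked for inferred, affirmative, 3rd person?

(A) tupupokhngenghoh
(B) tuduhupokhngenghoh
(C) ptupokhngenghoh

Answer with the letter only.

Attach person 3rd person u- → upokhngenghoh.
Attach evidentiality inferred p- → pupokhngenghoh.
Attach polarity affirmative tu- → tupupokhngenghoh.
Vowel deletion: no change.
Nasal assimilation: no change.
So the correct form is tupupokhngenghoh, option (A).
(C) ptupokhngenghoh is wrong: it has the affixes in the wrong order.
(B) tuduhupokhngenghoh is wrong: it uses hearsay instead of inferred for evidentiality.

A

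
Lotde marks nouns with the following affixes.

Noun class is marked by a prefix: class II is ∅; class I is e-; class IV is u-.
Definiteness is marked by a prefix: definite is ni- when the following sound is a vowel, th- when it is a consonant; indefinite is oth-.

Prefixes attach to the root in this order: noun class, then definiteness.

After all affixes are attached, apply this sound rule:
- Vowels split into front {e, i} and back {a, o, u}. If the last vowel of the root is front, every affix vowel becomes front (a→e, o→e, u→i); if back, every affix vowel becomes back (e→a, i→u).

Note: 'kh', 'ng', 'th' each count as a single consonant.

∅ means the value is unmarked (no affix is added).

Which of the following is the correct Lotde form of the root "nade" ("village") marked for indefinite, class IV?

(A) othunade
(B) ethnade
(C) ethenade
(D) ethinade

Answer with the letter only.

D

Attach noun class class IV u- → unade.
Attach definiteness indefinite oth- → othunade.
Apply vowel harmony: othunade → ethinade.
So the correct form is ethinade, option (D).
(A) othunade is wrong: it fails to apply the sound rule(s).
(B) ethnade is wrong: it uses class II instead of class IV for noun class.
(C) ethenade is wrong: it uses class I instead of class IV for noun class.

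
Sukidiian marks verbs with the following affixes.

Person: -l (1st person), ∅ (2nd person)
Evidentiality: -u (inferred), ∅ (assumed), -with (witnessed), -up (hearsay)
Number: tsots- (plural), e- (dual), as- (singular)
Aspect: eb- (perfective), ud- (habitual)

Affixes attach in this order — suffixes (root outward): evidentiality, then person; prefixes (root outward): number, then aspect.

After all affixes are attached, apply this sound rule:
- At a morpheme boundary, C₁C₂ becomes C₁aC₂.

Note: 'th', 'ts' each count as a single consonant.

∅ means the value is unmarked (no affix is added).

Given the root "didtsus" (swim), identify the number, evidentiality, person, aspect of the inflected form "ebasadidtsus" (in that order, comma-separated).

singular, assumed, 2nd person, perfective

Segment: eb-as-didtsus.
number: as- → singular.
evidentiality: ∅ → assumed.
person: ∅ → 2nd person.
aspect: eb- → perfective.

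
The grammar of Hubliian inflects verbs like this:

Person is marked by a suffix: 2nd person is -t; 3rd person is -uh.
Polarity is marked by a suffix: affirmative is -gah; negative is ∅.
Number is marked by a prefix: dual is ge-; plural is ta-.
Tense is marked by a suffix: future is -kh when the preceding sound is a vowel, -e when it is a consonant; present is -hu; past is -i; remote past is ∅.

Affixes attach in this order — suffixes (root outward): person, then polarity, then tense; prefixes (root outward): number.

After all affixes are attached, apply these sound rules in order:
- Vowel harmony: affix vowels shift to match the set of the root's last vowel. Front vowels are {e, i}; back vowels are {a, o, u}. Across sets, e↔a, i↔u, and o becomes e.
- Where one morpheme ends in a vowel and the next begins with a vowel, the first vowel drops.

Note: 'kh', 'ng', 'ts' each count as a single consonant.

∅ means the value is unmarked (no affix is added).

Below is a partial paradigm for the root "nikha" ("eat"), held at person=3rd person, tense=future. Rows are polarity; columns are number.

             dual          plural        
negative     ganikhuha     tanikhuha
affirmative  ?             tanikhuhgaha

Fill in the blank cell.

Attach person 3rd person -uh → nikhauh.
Attach polarity affirmative -gah → nikhauhgah.
Attach tense future -e (after consonant 'h') → nikhauhgahe.
Attach number dual ge- → genikhauhgahe.
Apply vowel harmony: genikhauhgahe → ganikhauhgaha.
Apply vowel deletion: ganikhauhgaha → ganikhuhgaha.

ganikhuhgaha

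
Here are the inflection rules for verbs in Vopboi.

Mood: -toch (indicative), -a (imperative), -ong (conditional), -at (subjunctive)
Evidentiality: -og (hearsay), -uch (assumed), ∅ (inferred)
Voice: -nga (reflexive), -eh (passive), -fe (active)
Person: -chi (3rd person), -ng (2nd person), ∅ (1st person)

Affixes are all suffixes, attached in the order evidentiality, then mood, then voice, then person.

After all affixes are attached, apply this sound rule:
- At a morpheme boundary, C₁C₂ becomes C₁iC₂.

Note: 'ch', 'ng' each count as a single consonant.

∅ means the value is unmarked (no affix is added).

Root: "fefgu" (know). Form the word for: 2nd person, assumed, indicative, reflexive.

Attach evidentiality assumed -uch → fefguuch.
Attach mood indicative -toch → fefguuchtoch.
Attach voice reflexive -nga → fefguuchtochnga.
Attach person 2nd person -ng → fefguuchtochngang.
Apply epenthesis: fefguuchtochngang → fefguuchitochingang.

fefguuchitochingang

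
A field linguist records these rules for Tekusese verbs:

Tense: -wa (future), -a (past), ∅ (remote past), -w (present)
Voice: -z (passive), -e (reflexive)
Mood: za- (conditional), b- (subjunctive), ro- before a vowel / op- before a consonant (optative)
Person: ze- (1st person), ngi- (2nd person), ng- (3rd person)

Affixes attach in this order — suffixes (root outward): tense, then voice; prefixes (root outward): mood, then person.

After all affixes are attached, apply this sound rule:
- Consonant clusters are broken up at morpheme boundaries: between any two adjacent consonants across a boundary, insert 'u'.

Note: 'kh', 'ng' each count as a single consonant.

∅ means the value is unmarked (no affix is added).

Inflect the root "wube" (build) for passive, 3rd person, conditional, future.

Attach tense future -wa → wubewa.
Attach voice passive -z → wubewaz.
Attach mood conditional za- → zawubewaz.
Attach person 3rd person ng- → ngzawubewaz.
Apply epenthesis: ngzawubewaz → nguzawubewaz.

nguzawubewaz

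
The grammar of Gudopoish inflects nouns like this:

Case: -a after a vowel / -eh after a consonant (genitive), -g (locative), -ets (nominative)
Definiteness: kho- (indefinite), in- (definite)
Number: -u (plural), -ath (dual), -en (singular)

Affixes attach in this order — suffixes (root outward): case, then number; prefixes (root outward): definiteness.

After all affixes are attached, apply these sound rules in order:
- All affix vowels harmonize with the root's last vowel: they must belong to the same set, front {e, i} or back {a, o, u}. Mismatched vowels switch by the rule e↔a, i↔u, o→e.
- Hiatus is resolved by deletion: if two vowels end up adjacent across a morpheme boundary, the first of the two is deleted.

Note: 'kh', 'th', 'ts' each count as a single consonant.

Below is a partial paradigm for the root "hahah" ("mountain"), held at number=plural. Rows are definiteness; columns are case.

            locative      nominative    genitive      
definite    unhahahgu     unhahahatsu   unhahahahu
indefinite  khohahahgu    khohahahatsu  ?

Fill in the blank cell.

Attach case genitive -eh (after consonant 'h') → hahaheh.
Attach definiteness indefinite kho- → khohahaheh.
Attach number plural -u → khohahahehu.
Apply vowel harmony: khohahahehu → khohahahahu.
Vowel deletion: no change.

khohahahahu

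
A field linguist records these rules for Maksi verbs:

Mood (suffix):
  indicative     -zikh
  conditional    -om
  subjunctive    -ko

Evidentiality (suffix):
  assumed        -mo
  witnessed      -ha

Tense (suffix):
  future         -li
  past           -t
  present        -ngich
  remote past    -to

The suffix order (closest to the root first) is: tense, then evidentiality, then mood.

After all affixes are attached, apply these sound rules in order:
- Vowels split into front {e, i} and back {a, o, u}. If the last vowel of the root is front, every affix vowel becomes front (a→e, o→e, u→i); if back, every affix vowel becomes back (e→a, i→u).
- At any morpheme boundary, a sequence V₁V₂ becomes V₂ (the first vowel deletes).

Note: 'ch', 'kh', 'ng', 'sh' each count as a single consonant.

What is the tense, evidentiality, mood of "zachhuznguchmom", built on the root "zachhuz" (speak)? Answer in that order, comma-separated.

Segment: zachhuz-ngich-mo-om.
tense: -ngich → present.
evidentiality: -mo → assumed.
mood: -om → conditional.

present, assumed, conditional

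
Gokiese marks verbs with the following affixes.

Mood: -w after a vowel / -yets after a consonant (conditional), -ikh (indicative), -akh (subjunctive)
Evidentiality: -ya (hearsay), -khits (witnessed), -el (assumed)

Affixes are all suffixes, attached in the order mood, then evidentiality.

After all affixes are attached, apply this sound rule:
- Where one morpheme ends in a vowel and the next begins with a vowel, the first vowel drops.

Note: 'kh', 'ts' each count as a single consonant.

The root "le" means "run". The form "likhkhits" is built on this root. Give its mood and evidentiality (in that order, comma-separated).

indicative, witnessed

Segment: le-ikh-khits.
mood: -ikh → indicative.
evidentiality: -khits → witnessed.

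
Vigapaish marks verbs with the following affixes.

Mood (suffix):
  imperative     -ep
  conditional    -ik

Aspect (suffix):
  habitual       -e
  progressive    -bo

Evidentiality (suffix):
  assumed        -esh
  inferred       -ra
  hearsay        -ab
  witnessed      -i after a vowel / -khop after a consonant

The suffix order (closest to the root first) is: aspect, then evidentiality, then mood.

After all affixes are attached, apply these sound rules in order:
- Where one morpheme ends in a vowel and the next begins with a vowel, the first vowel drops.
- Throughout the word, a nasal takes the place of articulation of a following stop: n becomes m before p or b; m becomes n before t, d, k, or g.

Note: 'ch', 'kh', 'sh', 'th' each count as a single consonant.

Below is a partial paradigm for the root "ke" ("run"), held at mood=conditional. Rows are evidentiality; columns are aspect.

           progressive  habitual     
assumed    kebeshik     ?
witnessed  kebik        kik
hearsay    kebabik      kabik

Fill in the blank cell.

keshik

Attach aspect habitual -e → kee.
Attach evidentiality assumed -esh → keeesh.
Attach mood conditional -ik → keeeshik.
Apply vowel deletion: keeeshik → keshik.
Nasal assimilation: no change.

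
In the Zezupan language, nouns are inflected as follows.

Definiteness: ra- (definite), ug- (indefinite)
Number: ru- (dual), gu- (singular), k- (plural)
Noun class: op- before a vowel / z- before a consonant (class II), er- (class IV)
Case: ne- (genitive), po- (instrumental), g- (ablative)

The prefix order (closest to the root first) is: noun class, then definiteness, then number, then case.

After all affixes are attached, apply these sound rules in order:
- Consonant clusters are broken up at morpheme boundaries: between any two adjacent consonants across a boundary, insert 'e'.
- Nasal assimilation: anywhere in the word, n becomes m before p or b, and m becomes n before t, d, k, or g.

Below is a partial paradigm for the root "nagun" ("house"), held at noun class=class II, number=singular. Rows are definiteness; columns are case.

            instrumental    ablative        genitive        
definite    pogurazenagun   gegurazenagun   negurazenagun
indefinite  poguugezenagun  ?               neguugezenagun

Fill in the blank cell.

Attach noun class class II z- (before consonant 'n') → znagun.
Attach definiteness indefinite ug- → ugznagun.
Attach number singular gu- → guugznagun.
Attach case ablative g- → gguugznagun.
Apply epenthesis: gguugznagun → geguugezenagun.
Nasal assimilation: no change.

geguugezenagun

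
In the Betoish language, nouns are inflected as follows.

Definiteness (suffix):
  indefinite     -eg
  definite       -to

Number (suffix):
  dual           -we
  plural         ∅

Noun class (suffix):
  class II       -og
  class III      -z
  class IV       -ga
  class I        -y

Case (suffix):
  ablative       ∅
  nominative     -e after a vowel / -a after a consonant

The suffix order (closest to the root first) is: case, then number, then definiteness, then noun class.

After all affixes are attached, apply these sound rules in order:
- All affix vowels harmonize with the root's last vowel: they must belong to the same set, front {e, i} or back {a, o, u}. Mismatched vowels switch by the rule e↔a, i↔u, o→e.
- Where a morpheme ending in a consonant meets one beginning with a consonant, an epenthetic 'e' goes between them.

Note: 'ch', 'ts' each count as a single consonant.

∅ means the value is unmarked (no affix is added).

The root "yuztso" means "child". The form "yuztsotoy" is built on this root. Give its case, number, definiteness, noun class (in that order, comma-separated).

Segment: yuztso-to-y.
case: ∅ → ablative.
number: ∅ → plural.
definiteness: -to → definite.
noun class: -y → class I.

ablative, plural, definite, class I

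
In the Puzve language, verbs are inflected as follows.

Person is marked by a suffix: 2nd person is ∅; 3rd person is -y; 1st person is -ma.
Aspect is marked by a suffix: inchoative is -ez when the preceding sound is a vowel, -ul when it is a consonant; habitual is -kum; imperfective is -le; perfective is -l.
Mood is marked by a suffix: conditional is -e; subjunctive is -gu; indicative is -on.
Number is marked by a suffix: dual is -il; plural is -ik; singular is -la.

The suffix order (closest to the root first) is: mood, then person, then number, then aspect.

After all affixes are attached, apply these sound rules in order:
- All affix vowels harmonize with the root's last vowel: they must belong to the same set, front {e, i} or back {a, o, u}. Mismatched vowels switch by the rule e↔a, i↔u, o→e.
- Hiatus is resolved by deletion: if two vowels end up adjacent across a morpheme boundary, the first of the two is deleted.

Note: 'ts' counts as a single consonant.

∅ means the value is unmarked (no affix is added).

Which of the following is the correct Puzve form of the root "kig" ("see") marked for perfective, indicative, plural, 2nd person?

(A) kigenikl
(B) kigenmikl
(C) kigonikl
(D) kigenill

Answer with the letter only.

Attach mood indicative -on → kigon.
person = 2nd person: zero marking, form stays kigon.
Attach number plural -ik → kigonik.
Attach aspect perfective -l → kigonikl.
Apply vowel harmony: kigonikl → kigenikl.
Vowel deletion: no change.
So the correct form is kigenikl, option (A).
(D) kigenill is wrong: it uses dual instead of plural for number.
(C) kigonikl is wrong: it fails to apply the sound rule(s).
(B) kigenmikl is wrong: it uses 1st person instead of 2nd person for person.

A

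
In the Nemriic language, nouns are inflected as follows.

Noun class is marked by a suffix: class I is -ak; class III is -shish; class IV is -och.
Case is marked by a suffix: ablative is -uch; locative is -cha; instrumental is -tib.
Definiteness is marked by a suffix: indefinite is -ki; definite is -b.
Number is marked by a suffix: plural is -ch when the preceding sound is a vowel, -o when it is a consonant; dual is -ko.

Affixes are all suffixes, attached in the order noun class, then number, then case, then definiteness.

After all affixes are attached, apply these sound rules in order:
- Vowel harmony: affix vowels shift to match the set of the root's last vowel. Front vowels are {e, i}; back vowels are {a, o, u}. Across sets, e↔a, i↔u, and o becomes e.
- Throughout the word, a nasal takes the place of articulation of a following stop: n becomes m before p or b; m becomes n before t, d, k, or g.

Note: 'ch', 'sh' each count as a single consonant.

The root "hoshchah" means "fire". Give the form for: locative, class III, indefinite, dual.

hoshchahshushkochaku

Attach noun class class III -shish → hoshchahshish.
Attach number dual -ko → hoshchahshishko.
Attach case locative -cha → hoshchahshishkocha.
Attach definiteness indefinite -ki → hoshchahshishkochaki.
Apply vowel harmony: hoshchahshishkochaki → hoshchahshushkochaku.
Nasal assimilation: no change.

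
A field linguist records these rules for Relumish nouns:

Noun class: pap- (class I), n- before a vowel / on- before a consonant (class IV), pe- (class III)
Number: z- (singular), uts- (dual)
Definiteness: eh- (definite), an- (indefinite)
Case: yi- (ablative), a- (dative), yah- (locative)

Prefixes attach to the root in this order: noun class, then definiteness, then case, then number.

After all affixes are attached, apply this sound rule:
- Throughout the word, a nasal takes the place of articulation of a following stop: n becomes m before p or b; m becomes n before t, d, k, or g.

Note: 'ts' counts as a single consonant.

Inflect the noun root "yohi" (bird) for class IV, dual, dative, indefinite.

Attach noun class class IV on- (before consonant 'y') → onyohi.
Attach definiteness indefinite an- → anonyohi.
Attach case dative a- → aanonyohi.
Attach number dual uts- → utsaanonyohi.
Nasal assimilation: no change.

utsaanonyohi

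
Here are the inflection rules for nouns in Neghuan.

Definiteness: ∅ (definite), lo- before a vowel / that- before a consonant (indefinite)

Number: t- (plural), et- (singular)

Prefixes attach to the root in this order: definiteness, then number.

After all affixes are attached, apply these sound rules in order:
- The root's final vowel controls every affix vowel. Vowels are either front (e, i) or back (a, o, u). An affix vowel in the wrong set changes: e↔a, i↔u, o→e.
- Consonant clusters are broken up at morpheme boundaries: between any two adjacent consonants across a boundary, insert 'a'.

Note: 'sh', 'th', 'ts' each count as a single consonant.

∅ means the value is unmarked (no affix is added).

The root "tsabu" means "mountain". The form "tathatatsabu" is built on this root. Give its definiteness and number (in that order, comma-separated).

Segment: t-that-tsabu.
definiteness: lo/that- → indefinite.
number: t- → plural.

indefinite, plural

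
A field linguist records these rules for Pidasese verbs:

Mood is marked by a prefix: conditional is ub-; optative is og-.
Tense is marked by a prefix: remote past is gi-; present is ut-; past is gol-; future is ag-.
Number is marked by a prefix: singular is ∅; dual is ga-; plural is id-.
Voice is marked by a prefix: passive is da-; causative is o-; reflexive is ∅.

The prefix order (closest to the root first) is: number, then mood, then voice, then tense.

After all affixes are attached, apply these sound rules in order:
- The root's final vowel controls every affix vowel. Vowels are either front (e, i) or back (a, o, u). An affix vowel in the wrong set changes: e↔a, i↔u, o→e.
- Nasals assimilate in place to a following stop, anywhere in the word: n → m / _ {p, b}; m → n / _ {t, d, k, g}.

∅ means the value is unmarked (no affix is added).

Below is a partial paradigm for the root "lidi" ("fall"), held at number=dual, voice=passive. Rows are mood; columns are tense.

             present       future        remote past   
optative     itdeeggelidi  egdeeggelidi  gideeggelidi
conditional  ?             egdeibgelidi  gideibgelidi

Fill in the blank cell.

itdeibgelidi

Attach number dual ga- → galidi.
Attach mood conditional ub- → ubgalidi.
Attach voice passive da- → daubgalidi.
Attach tense present ut- → utdaubgalidi.
Apply vowel harmony: utdaubgalidi → itdeibgelidi.
Nasal assimilation: no change.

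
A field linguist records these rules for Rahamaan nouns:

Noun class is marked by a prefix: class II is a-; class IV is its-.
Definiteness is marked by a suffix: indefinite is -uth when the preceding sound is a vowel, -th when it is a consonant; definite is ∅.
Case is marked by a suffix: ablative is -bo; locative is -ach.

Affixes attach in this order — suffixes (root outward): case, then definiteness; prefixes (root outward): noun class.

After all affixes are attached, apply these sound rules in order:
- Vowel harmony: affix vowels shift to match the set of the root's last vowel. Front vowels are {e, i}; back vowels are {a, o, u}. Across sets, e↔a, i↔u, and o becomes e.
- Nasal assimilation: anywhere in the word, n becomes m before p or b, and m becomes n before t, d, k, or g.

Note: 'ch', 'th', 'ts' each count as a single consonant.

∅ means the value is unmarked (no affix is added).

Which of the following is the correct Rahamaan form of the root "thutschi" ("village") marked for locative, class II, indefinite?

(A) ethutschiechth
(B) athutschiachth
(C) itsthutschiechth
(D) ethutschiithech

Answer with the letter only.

Attach case locative -ach → thutschiach.
Attach definiteness indefinite -th (after consonant 'ch') → thutschiachth.
Attach noun class class II a- → athutschiachth.
Apply vowel harmony: athutschiachth → ethutschiechth.
Nasal assimilation: no change.
So the correct form is ethutschiechth, option (A).
(B) athutschiachth is wrong: it fails to apply the sound rule(s).
(D) ethutschiithech is wrong: it has the affixes in the wrong order.
(C) itsthutschiechth is wrong: it uses class IV instead of class II for noun class.

A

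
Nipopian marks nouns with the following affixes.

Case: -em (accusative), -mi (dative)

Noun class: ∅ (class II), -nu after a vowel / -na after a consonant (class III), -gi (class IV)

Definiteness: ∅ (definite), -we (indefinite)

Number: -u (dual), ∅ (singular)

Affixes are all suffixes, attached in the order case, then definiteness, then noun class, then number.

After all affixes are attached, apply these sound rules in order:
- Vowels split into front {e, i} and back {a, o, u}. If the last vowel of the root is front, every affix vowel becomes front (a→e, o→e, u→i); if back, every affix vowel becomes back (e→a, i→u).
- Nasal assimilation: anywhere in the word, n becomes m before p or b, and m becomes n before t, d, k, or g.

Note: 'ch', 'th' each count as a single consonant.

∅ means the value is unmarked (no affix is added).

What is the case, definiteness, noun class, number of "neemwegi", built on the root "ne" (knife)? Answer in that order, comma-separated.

Segment: ne-em-we-gi.
case: -em → accusative.
definiteness: -we → indefinite.
noun class: -gi → class IV.
number: ∅ → singular.

accusative, indefinite, class IV, singular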